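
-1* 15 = -15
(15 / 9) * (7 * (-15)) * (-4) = 700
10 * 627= 6270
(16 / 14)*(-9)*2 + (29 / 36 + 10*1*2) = 59 / 252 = 0.23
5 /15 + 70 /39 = 83 /39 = 2.13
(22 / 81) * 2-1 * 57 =-4573 / 81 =-56.46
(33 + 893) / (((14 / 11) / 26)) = 132418 / 7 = 18916.86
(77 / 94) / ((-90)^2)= 77 / 761400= 0.00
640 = 640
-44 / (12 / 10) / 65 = -22 / 39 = -0.56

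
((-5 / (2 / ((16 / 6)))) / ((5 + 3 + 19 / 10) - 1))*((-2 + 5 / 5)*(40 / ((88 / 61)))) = 61000 / 2937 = 20.77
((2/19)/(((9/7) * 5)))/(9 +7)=7/6840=0.00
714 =714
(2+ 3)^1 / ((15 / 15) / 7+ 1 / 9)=315 / 16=19.69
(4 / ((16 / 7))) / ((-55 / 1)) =-7 / 220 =-0.03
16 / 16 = 1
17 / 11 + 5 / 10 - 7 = -109 / 22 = -4.95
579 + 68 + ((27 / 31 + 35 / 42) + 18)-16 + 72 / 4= 124379 / 186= 668.70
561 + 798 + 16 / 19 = 25837 / 19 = 1359.84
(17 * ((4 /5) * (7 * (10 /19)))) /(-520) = -119 /1235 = -0.10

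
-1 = -1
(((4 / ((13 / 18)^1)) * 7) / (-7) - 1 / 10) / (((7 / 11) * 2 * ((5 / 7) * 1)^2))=-56441 / 6500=-8.68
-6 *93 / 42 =-93 / 7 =-13.29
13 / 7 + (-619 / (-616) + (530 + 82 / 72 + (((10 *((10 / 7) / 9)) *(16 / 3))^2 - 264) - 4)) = 1061440003 / 3143448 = 337.67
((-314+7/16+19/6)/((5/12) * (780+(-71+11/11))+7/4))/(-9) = 14899/128556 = 0.12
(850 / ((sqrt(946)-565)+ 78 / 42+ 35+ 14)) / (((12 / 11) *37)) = -117777275 / 2865231234-229075 *sqrt(946) / 2865231234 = -0.04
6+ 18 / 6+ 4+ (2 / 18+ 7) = 181 / 9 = 20.11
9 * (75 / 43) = 15.70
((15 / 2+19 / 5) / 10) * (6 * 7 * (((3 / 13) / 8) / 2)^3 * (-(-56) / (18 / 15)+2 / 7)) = 1504143 / 224972800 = 0.01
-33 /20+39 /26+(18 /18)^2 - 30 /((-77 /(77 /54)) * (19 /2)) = 3107 /3420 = 0.91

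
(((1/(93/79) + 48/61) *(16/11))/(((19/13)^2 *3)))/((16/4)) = 6275308/67582449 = 0.09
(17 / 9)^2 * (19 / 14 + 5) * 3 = 25721 / 378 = 68.04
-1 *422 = -422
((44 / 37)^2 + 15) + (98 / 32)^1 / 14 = 728655 / 43808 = 16.63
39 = 39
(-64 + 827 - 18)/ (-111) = -745/ 111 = -6.71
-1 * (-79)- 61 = 18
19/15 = 1.27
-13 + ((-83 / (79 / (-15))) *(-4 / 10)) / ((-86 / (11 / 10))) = -438871 / 33970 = -12.92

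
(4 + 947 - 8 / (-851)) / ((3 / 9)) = 2427927 / 851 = 2853.03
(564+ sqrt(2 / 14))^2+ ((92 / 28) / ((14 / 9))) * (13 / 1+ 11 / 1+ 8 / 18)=1128 * sqrt(7) / 7+ 15589241 / 49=318574.12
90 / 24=15 / 4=3.75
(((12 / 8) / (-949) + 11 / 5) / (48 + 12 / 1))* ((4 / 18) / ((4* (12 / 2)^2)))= 0.00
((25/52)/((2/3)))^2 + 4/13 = 8953/10816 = 0.83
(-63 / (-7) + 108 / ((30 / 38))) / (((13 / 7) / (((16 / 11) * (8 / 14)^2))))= 186624 / 5005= 37.29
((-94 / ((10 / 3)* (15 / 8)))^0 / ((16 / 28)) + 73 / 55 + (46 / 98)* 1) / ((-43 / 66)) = -114699 / 21070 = -5.44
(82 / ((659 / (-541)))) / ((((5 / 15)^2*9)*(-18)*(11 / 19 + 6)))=421439 / 741375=0.57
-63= -63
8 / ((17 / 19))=152 / 17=8.94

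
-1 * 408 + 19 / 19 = -407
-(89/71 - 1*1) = -18/71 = -0.25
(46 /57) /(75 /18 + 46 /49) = 4508 /28519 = 0.16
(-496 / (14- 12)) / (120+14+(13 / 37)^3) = -12561944 / 6789699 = -1.85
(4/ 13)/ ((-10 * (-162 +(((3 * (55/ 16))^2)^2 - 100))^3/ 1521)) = -65865144550293504/ 1897754526589820946437995285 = -0.00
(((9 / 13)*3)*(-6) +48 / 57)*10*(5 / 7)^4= -2562500 / 84721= -30.25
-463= -463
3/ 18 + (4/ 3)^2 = 35/ 18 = 1.94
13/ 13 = 1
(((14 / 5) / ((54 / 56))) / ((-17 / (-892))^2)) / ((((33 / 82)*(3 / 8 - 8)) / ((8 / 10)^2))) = -3273705422848 / 1963429875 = -1667.34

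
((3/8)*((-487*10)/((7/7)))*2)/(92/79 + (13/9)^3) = -420702255/481262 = -874.16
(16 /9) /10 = 8 /45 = 0.18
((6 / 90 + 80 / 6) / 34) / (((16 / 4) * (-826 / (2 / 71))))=-67 / 19939640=-0.00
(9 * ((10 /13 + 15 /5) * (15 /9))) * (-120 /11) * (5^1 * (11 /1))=-441000 /13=-33923.08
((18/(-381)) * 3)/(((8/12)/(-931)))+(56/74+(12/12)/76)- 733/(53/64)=-12992510541/18927572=-686.43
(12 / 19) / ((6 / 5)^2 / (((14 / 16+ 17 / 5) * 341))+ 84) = 5115 / 680303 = 0.01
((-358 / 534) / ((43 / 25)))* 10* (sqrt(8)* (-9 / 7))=268500* sqrt(2) / 26789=14.17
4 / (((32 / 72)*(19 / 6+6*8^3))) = 54 / 18451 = 0.00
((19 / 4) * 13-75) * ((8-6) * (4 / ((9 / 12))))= -424 / 3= -141.33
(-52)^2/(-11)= -2704/11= -245.82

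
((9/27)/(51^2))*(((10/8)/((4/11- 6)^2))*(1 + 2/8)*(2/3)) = 0.00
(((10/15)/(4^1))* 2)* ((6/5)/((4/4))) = 2/5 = 0.40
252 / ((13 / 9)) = 2268 / 13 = 174.46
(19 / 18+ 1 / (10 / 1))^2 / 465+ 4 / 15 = 253804 / 941625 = 0.27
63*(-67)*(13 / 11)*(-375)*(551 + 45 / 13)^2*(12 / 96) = 10279836063000 / 143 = 71886965475.52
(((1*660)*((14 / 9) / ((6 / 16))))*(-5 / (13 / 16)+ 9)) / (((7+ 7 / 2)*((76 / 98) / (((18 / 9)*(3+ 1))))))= 51054080 / 6669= 7655.43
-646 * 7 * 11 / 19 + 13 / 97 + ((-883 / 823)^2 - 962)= -235124833430 / 65700913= -3578.71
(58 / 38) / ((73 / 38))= 58 / 73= 0.79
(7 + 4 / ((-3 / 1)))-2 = 11 / 3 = 3.67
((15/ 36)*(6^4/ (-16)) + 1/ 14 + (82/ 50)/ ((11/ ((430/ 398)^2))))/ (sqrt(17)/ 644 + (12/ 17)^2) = -251903729343172032/ 3745621151472629 + 785026071646143*sqrt(17)/ 3745621151472629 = -66.39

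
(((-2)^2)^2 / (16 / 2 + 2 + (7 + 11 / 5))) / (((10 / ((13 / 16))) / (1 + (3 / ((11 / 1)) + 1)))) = 325 / 2112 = 0.15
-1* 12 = -12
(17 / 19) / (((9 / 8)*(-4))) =-34 / 171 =-0.20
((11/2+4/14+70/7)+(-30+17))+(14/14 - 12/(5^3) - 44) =-70543/1750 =-40.31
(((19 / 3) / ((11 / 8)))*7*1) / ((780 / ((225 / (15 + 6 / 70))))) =23275 / 37752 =0.62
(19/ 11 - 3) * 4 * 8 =-448/ 11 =-40.73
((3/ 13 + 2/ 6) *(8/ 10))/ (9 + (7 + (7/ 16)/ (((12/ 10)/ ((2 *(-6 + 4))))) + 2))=704/ 25805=0.03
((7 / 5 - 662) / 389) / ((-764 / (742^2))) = 454628223 / 371495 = 1223.78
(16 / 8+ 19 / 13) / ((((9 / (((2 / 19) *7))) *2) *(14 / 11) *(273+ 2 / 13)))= 55 / 134938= 0.00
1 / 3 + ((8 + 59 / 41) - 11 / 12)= 4357 / 492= 8.86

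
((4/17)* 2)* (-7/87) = -56/1479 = -0.04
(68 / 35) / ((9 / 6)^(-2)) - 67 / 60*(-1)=461 / 84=5.49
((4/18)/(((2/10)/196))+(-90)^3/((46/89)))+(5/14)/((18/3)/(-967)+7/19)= -5439622669069/3857238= -1410237.76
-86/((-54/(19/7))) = 817/189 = 4.32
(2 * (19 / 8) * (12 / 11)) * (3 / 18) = 19 / 22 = 0.86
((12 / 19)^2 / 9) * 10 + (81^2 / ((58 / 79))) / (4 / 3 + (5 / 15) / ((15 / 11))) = 5664.44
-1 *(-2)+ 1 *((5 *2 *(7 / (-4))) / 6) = -11 / 12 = -0.92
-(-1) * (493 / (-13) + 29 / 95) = -46458 / 1235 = -37.62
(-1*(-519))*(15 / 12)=648.75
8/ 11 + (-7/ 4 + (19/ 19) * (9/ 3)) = 87/ 44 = 1.98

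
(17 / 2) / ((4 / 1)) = 17 / 8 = 2.12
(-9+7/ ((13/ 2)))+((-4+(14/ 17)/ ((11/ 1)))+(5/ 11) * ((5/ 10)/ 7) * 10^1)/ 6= -290077/ 34034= -8.52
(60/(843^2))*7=140/236883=0.00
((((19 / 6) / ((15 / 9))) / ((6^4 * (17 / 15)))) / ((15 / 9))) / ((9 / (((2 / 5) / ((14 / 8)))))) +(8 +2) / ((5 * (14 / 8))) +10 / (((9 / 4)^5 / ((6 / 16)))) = 282925417 / 234227700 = 1.21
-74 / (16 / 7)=-32.38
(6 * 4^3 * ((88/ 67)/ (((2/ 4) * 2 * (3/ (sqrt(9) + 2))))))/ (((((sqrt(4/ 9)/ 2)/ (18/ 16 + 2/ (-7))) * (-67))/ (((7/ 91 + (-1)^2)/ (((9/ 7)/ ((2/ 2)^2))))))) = -4632320/ 175071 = -26.46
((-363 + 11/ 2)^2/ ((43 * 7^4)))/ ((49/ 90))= 2.27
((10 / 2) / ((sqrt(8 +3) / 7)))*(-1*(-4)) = 140*sqrt(11) / 11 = 42.21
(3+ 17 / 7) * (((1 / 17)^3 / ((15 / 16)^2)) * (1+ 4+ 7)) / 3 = 38912 / 7737975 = 0.01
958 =958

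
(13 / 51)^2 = 169 / 2601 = 0.06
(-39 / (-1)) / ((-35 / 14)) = -78 / 5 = -15.60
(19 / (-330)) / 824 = -19 / 271920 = -0.00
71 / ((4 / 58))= 2059 / 2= 1029.50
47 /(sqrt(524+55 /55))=47*sqrt(21) /105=2.05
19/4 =4.75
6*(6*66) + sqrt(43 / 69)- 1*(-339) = sqrt(2967) / 69 + 2715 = 2715.79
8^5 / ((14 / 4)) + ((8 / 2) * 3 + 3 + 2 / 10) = 328212 / 35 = 9377.49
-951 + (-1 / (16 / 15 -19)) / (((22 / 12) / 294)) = -2787549 / 2959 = -942.06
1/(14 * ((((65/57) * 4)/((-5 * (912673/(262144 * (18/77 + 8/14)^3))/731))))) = -3392846362059/4749694827757568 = -0.00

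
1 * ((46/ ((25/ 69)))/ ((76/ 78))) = 61893/ 475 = 130.30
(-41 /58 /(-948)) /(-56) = -41 /3079104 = -0.00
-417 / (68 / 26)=-5421 / 34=-159.44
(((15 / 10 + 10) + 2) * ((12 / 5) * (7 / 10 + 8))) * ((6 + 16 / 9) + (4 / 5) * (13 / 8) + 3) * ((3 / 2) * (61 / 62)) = 5024.36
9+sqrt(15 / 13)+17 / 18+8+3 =22.02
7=7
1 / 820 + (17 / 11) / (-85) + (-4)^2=144167 / 9020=15.98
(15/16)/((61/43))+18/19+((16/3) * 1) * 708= 70051967/18544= 3777.61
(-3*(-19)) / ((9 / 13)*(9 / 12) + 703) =2964 / 36583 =0.08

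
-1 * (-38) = 38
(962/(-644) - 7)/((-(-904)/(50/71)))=-0.01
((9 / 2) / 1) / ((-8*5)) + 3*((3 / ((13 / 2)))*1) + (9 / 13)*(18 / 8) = 2943 / 1040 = 2.83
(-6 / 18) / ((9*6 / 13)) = -13 / 162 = -0.08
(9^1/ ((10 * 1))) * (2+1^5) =27/ 10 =2.70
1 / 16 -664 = -10623 / 16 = -663.94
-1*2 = -2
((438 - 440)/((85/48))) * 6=-6.78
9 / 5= 1.80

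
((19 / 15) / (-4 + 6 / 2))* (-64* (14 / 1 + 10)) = 9728 / 5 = 1945.60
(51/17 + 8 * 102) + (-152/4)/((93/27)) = 807.97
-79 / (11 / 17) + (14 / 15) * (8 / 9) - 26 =-218683 / 1485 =-147.26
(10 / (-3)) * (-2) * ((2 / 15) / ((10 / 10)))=8 / 9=0.89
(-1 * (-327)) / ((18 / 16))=872 / 3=290.67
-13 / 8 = -1.62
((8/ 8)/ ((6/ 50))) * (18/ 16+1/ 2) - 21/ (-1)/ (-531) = 13.50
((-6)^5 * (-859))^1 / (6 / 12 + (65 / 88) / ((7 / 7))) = 587803392 / 109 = 5392691.67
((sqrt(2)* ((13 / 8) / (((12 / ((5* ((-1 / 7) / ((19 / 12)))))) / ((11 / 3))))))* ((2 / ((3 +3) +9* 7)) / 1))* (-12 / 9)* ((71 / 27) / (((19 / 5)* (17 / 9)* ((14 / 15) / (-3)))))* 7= -0.10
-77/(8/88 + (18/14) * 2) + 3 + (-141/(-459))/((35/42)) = -53432/2091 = -25.55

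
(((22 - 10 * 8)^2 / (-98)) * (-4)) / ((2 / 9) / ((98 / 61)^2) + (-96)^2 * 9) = 5934096 / 3584677513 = 0.00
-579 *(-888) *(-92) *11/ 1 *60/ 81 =-1156270720/ 3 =-385423573.33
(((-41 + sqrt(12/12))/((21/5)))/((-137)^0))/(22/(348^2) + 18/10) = -20184000/3815161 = -5.29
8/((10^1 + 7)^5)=8/1419857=0.00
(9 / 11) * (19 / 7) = 171 / 77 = 2.22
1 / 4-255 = -1019 / 4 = -254.75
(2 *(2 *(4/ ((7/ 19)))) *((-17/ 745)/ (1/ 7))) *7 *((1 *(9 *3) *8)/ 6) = -1302336/ 745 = -1748.10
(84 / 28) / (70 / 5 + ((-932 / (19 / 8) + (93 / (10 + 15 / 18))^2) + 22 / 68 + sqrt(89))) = -6802790223194550 / 689597768486685061 - 22348054267500*sqrt(89) / 689597768486685061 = -0.01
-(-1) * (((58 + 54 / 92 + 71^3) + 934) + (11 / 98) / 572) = 42066371643 / 117208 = 358903.59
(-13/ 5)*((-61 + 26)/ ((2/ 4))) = 182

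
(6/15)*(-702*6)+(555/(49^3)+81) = -943424556/588245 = -1603.80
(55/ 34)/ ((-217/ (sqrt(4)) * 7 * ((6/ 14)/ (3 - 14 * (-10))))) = -7865/ 11067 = -0.71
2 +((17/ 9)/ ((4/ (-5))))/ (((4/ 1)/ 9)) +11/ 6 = -71/ 48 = -1.48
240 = 240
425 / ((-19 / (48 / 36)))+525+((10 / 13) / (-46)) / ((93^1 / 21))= 261615530 / 528333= 495.17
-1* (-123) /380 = 123 /380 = 0.32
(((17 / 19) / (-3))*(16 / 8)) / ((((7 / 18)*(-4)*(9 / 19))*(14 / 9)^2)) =459 / 1372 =0.33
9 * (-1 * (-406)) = 3654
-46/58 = -23/29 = -0.79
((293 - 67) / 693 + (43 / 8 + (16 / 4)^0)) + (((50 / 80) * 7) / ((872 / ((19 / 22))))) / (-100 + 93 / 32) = 6.70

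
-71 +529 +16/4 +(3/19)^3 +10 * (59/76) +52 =521.77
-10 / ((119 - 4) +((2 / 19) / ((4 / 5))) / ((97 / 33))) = -7372 / 84811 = -0.09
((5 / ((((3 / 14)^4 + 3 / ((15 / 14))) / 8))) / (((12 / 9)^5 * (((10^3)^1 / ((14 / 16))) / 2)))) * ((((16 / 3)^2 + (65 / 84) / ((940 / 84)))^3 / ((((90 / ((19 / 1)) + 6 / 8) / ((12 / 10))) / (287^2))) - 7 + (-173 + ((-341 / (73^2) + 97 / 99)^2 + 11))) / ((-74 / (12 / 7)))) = -289983387117147501876882594618283 / 5056196735736200547126993920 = -57352.08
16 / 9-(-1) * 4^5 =9232 / 9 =1025.78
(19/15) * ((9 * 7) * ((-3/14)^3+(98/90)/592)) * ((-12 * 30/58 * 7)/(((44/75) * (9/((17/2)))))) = 118061345/2643872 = 44.65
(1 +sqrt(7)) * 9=9 +9 * sqrt(7)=32.81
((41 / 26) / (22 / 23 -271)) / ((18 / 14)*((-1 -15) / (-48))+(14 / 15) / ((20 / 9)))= -165025 / 23980671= -0.01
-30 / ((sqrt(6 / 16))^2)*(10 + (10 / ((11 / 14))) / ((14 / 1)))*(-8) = 76800 / 11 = 6981.82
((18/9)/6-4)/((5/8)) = -88/15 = -5.87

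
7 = 7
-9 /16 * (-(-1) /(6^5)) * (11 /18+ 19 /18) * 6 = -5 /6912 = -0.00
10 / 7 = 1.43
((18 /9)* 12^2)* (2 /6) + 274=370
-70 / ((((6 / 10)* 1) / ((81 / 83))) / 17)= -160650 / 83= -1935.54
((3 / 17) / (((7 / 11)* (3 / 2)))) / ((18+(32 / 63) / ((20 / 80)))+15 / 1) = 198 / 37519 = 0.01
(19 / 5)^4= 130321 / 625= 208.51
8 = 8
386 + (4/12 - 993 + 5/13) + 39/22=-518669/858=-604.51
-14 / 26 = -7 / 13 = -0.54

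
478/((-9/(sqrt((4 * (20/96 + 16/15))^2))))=-4063/15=-270.87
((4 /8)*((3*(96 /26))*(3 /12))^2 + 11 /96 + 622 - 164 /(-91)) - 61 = 566.75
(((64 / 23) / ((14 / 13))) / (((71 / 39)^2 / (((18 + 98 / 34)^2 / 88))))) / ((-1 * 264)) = -164775 / 11260018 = -0.01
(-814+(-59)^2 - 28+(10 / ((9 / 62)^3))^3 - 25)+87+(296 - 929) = 13537087347449123252 / 387420489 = 34941588614.46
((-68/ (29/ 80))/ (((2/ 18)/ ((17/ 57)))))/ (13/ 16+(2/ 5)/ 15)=-332928000/ 554857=-600.02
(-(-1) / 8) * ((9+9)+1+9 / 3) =11 / 4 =2.75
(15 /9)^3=125 /27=4.63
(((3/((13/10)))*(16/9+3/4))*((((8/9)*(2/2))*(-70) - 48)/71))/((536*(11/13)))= -28210/1412829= -0.02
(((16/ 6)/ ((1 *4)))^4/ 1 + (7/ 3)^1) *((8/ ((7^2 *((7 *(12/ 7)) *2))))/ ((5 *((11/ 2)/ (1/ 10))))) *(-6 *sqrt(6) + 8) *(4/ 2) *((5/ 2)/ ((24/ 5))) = 205/ 392931 - 205 *sqrt(6)/ 523908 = -0.00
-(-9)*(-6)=-54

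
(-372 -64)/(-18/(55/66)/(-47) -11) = 41.36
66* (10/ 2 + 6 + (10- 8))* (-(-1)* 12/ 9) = 1144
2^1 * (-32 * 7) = -448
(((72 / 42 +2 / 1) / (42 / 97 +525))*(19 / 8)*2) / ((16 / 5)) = 0.01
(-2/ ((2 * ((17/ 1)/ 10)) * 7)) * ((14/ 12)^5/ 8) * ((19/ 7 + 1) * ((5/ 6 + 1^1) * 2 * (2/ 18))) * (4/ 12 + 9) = -1716715/ 5353776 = -0.32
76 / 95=4 / 5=0.80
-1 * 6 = -6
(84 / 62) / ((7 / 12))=72 / 31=2.32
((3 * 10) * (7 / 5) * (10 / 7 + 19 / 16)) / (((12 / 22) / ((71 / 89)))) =228833 / 1424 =160.70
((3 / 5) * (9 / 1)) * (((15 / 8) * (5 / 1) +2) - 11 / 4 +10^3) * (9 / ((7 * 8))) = 1960767 / 2240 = 875.34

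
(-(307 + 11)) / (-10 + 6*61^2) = -159 / 11158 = -0.01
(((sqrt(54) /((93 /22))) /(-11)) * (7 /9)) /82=-7 * sqrt(6) /11439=-0.00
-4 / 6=-0.67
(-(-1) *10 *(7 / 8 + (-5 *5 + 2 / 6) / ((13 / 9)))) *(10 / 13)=-42125 / 338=-124.63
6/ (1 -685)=-1/ 114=-0.01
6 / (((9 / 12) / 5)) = 40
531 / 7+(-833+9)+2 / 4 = -10467 / 14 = -747.64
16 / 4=4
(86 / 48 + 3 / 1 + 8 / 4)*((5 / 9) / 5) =163 / 216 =0.75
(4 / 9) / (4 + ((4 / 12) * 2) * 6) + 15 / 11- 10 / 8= 67 / 396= 0.17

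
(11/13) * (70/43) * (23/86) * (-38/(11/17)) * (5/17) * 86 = -547.23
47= 47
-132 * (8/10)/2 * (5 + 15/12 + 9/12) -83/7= -13351/35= -381.46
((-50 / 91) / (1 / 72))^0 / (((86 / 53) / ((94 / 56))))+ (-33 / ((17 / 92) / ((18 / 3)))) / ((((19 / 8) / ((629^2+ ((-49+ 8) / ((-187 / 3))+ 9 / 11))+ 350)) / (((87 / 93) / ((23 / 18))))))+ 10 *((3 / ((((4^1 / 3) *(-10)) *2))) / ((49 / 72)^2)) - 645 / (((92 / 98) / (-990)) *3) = -130573464.32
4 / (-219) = -4 / 219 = -0.02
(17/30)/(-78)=-17/2340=-0.01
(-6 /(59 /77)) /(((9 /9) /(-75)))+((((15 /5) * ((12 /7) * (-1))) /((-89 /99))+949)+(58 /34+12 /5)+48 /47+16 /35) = 45451020064 /29368843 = 1547.59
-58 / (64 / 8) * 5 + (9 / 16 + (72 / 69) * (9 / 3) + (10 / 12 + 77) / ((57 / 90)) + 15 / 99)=20879113 / 230736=90.49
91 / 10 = 9.10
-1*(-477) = 477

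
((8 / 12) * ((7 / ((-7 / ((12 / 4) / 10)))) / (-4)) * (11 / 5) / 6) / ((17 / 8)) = 0.01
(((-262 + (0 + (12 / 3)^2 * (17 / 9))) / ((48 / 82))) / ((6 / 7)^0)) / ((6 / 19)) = -812497 / 648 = -1253.85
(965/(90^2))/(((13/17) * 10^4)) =3281/210600000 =0.00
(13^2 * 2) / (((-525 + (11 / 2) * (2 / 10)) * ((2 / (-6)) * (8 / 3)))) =45 / 62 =0.73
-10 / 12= -5 / 6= -0.83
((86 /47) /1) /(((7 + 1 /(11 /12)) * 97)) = 946 /405751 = 0.00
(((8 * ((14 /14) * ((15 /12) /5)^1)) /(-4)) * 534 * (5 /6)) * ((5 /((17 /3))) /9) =-2225 /102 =-21.81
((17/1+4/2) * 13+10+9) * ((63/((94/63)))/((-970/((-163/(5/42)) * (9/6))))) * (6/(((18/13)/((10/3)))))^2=22619998674/4559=4961614.10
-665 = -665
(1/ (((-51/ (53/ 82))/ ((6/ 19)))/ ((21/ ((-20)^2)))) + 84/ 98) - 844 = -31264082191/ 37080400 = -843.14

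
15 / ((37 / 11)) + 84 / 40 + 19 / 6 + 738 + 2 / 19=7885882 / 10545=747.83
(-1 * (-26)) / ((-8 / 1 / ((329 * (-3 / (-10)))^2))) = -12664197 / 400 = -31660.49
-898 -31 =-929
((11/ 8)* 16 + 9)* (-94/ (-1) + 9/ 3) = 3007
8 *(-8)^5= -262144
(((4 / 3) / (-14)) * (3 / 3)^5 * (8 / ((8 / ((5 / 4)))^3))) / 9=-125 / 387072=-0.00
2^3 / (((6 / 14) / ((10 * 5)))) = 2800 / 3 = 933.33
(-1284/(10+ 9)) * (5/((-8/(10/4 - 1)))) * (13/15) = 4173/76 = 54.91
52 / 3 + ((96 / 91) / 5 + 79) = 131783 / 1365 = 96.54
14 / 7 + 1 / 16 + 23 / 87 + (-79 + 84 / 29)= -102697 / 1392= -73.78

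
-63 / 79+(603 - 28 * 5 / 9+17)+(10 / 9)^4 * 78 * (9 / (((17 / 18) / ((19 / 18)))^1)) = 587259587 / 326349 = 1799.48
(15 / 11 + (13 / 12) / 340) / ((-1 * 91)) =-61343 / 4084080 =-0.02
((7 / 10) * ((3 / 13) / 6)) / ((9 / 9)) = 7 / 260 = 0.03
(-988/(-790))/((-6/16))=-3952/1185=-3.34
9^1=9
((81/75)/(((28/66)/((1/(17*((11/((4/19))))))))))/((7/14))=324/56525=0.01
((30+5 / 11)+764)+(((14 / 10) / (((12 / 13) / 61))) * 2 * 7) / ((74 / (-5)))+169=4278085 / 4884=875.94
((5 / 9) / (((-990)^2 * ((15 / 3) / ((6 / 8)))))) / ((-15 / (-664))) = 83 / 22052250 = 0.00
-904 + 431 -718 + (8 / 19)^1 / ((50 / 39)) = -565569 / 475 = -1190.67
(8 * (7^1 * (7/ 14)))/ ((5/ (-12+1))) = -61.60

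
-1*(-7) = 7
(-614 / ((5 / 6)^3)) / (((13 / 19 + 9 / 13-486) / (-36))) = -589646304 / 7481375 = -78.82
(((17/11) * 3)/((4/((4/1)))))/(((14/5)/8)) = 1020/77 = 13.25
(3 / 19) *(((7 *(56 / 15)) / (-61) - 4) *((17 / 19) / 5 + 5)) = -1993584 / 550525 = -3.62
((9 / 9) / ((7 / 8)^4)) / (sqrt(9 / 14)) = 4096 * sqrt(14) / 7203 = 2.13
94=94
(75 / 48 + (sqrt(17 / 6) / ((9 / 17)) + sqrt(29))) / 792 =25 / 12672 + 17*sqrt(102) / 42768 + sqrt(29) / 792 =0.01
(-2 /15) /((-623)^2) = -2 /5821935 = -0.00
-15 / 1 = -15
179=179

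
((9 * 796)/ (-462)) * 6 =-93.04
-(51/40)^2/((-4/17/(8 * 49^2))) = 106165017/800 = 132706.27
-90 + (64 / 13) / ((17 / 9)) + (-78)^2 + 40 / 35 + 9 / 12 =37118713 / 6188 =5998.50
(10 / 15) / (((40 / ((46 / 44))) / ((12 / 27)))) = 23 / 2970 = 0.01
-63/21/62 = -3/62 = -0.05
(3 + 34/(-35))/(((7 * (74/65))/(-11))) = -2.80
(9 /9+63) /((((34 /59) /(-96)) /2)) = -362496 /17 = -21323.29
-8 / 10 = -4 / 5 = -0.80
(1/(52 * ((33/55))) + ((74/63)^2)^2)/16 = 1585556887/13106463552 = 0.12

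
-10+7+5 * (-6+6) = -3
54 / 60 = 9 / 10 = 0.90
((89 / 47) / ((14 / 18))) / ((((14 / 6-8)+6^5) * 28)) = 2403 / 214740932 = 0.00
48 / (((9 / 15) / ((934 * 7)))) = 523040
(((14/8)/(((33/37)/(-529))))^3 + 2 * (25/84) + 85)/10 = -18003805609062157/160997760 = -111826435.41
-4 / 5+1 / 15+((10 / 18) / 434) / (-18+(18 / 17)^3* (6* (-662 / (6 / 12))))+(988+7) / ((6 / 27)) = 4058370087493201 / 906540454260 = 4476.77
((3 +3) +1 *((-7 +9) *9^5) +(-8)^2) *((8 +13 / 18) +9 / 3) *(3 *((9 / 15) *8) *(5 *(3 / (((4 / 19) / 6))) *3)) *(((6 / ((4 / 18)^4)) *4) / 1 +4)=251864801103384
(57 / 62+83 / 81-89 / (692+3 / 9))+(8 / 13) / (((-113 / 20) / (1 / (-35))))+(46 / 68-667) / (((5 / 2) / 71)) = -1112966311730549 / 58819356414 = -18921.77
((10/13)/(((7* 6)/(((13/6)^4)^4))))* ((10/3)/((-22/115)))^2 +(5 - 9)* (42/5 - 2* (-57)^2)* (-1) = 414709741143218960151037/322579812368056320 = 1285603.52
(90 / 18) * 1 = 5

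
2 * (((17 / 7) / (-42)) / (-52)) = 17 / 7644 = 0.00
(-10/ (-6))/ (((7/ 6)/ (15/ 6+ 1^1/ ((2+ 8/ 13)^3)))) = 71755/ 19652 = 3.65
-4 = -4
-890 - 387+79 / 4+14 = -4973 / 4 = -1243.25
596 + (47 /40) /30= 715247 /1200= 596.04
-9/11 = -0.82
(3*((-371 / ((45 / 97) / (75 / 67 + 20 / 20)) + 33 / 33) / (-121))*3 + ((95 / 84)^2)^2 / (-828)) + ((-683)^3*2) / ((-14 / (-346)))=-26315875599668858161321943 / 1671004649825280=-15748535231.44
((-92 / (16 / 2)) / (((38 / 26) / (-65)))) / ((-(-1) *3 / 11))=213785 / 114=1875.31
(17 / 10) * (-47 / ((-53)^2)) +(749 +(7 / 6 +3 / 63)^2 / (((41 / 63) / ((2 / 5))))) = 3022693783 / 4030915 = 749.88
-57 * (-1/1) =57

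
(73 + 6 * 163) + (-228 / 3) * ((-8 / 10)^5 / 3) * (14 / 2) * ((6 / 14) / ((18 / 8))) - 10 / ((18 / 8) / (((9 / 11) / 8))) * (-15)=330686756 / 309375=1068.89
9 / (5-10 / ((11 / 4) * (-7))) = 693 / 425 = 1.63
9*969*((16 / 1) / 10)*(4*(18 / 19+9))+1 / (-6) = 16656187 / 30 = 555206.23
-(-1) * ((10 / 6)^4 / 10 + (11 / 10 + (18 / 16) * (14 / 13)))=3.08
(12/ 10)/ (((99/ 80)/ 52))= 1664/ 33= 50.42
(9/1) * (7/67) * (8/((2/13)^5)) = 23391459/268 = 87281.56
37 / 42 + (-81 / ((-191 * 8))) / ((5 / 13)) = 1.02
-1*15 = -15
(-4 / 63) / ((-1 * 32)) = 1 / 504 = 0.00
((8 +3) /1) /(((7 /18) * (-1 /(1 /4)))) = -99 /14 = -7.07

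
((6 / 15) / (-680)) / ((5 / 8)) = -0.00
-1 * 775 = -775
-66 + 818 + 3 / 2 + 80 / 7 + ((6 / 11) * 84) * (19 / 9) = 132695 / 154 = 861.66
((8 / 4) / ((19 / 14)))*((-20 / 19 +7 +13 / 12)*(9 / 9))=11221 / 1083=10.36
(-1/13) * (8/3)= -8/39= -0.21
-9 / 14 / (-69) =3 / 322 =0.01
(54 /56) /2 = 0.48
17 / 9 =1.89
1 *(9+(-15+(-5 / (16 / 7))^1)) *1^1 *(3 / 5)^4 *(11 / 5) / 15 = -38907 / 250000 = -0.16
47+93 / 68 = 3289 / 68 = 48.37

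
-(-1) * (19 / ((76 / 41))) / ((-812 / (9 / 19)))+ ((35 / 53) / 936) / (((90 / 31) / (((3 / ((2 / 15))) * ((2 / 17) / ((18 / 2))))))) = -86476253 / 14637361284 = -0.01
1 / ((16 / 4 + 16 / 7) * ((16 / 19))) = 0.19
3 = 3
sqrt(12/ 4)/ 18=sqrt(3)/ 18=0.10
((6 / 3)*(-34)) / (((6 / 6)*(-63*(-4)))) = -17 / 63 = -0.27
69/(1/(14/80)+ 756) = 483/5332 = 0.09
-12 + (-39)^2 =1509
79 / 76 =1.04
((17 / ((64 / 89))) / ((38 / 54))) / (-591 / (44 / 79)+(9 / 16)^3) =-9586368 / 302742941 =-0.03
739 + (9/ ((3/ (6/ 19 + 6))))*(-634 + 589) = -2159/ 19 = -113.63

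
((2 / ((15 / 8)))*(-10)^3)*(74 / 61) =-236800 / 183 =-1293.99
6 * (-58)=-348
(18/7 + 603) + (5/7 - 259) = 347.29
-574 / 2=-287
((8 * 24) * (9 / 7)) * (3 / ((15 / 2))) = 3456 / 35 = 98.74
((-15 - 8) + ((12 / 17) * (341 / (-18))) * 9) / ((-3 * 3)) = 15.93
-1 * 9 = -9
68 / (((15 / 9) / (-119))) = -24276 / 5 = -4855.20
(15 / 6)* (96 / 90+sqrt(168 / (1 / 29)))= 8 / 3+5* sqrt(1218)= 177.17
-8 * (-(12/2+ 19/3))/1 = 98.67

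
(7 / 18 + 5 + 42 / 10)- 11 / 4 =6.84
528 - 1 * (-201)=729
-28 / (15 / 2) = -56 / 15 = -3.73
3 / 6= 1 / 2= 0.50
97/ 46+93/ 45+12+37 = 36691/ 690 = 53.18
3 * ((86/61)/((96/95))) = 4085/976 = 4.19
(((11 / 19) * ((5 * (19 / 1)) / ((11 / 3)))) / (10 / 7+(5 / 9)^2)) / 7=243 / 197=1.23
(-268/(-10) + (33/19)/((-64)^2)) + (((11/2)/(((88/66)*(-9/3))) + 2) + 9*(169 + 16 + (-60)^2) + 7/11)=145929214231/4280320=34093.06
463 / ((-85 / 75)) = -408.53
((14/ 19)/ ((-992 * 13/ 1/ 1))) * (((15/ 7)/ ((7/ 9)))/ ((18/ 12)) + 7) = -433/ 857584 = -0.00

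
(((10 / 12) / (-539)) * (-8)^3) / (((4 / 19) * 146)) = 3040 / 118041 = 0.03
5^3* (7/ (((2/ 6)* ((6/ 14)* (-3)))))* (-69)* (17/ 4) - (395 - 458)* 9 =2397143/ 4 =599285.75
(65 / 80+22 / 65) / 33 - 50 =-571601 / 11440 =-49.97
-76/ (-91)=0.84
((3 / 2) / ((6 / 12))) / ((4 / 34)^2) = 867 / 4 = 216.75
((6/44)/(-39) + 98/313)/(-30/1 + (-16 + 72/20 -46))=-138575/39566956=-0.00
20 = 20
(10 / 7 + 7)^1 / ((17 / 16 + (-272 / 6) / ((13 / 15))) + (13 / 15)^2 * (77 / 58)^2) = -2322169200 / 13753916561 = -0.17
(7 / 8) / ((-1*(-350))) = 1 / 400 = 0.00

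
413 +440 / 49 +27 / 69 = 422.37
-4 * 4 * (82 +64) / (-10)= 1168 / 5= 233.60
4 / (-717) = -4 / 717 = -0.01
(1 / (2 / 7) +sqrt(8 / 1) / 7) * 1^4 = 3.90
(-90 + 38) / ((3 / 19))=-329.33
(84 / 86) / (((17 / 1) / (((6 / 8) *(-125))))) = -7875 / 1462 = -5.39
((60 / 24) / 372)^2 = 25 / 553536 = 0.00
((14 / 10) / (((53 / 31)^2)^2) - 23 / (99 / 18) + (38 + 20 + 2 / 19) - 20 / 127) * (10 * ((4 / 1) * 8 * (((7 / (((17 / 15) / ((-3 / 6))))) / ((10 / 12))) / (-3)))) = 75901745236626624 / 3560429632111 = 21318.14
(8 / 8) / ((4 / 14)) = 7 / 2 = 3.50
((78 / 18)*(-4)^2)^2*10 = 432640 / 9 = 48071.11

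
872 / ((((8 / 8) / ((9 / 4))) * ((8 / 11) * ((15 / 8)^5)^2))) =321854111744 / 64072265625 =5.02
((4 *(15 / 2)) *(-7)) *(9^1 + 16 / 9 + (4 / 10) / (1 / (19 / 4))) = -7987 / 3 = -2662.33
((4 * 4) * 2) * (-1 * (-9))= 288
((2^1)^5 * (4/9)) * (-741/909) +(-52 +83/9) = -148271/2727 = -54.37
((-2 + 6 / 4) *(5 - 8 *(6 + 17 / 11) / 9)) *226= 19097 / 99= 192.90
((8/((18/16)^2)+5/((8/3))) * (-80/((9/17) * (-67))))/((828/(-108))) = -902870/374463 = -2.41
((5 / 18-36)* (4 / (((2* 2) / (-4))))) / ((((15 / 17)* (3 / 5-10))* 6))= -10931 / 3807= -2.87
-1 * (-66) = 66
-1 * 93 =-93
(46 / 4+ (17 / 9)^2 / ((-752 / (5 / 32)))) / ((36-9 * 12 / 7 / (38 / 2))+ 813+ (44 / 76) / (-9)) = 2981084743 / 219868821504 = 0.01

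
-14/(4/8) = -28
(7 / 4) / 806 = 7 / 3224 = 0.00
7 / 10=0.70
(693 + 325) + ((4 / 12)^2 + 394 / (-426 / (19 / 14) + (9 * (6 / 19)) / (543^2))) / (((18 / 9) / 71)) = 95483957156 / 97693299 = 977.38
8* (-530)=-4240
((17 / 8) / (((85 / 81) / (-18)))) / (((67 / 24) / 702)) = -9165.81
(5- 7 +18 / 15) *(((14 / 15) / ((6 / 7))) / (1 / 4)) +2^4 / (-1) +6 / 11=-46874 / 2475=-18.94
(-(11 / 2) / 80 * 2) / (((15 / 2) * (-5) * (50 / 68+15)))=187 / 802500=0.00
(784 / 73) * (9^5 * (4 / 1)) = 185177664 / 73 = 2536680.33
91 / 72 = 1.26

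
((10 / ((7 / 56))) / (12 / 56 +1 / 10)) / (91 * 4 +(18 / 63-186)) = 1225 / 858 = 1.43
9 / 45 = 1 / 5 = 0.20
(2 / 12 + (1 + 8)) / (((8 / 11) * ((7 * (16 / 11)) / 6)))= 6655 / 896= 7.43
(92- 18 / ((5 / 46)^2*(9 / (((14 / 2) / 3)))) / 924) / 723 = 226642 / 1789425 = 0.13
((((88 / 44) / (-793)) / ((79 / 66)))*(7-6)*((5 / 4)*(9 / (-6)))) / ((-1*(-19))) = 495 / 2380586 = 0.00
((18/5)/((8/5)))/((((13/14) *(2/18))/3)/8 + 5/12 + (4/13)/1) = 88452/28645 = 3.09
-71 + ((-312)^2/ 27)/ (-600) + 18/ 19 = -325163/ 4275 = -76.06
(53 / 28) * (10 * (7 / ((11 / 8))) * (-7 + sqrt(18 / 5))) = -7420 / 11 + 636 * sqrt(10) / 11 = -491.71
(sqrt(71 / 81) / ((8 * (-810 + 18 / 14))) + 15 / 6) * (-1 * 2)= -5.00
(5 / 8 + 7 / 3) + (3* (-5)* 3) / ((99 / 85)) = -9419 / 264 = -35.68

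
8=8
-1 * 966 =-966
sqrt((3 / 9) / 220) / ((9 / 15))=sqrt(165) / 198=0.06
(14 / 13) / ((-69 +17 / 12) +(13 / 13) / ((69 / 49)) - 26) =-3864 / 333229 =-0.01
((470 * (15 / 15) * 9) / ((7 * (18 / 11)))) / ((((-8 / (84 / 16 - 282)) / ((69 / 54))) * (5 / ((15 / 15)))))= 1462593 / 448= 3264.72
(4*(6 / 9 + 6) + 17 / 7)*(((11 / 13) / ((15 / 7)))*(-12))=-2068 / 15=-137.87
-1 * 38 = -38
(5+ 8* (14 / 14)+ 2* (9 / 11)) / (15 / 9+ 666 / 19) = 57 / 143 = 0.40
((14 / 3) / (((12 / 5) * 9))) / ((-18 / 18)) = -35 / 162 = -0.22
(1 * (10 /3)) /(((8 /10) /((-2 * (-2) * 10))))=500 /3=166.67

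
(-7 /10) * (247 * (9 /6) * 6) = -15561 /10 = -1556.10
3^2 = 9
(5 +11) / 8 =2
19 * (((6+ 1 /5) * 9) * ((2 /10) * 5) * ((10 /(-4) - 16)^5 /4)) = -574362993.84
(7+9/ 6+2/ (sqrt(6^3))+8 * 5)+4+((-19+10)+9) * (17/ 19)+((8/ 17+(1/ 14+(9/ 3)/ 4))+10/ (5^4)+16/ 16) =sqrt(6)/ 18+3261077/ 59500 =54.94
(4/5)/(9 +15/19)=38/465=0.08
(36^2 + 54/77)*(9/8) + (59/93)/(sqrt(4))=41794637/28644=1459.11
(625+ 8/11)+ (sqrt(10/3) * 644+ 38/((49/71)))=366945/539+ 644 * sqrt(30)/3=1856.57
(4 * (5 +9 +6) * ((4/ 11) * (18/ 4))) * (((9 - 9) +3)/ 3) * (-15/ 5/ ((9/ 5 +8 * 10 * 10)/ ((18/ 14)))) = -194400/ 308693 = -0.63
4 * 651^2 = 1695204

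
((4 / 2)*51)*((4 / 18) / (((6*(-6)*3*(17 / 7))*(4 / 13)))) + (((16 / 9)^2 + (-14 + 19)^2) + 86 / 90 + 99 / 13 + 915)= 6679183 / 7020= 951.45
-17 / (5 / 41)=-697 / 5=-139.40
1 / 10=0.10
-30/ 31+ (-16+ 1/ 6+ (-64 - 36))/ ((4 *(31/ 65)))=-45895/ 744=-61.69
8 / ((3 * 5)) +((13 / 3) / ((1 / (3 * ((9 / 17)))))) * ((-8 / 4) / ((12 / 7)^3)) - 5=-19581 / 2720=-7.20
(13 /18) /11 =0.07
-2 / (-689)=2 / 689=0.00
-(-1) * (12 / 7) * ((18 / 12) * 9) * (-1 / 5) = -162 / 35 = -4.63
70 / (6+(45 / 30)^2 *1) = 280 / 33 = 8.48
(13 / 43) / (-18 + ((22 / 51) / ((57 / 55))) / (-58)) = -1095939 / 65276537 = -0.02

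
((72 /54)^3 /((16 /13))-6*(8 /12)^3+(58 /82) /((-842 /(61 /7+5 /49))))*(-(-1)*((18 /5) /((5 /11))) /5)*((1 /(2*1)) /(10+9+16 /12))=35354308 /6449141125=0.01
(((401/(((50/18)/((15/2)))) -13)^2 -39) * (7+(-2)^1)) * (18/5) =20595943.62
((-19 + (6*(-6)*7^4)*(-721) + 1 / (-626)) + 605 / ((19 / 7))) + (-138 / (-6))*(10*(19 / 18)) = 6671192642711 / 107046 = 62320802.67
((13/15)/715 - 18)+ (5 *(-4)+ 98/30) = -28654/825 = -34.73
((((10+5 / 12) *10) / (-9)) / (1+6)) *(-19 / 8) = 11875 / 3024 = 3.93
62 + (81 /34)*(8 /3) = 1162 /17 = 68.35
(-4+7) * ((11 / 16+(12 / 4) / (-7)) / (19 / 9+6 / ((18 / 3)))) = 783 / 3136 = 0.25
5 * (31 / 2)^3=148955 / 8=18619.38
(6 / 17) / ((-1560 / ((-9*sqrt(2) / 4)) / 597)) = 5373*sqrt(2) / 17680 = 0.43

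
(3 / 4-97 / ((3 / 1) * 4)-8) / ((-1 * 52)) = 23 / 78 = 0.29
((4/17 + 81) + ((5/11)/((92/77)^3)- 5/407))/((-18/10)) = -2195222179505/48489680448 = -45.27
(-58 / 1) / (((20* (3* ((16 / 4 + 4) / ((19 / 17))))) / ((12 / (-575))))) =551 / 195500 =0.00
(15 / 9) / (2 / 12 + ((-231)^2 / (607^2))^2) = 1357546656010 / 152839043527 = 8.88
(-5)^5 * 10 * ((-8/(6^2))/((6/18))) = 62500/3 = 20833.33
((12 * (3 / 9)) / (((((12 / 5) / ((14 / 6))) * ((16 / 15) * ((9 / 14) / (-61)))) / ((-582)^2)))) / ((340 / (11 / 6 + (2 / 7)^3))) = -10965295645 / 17136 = -639898.21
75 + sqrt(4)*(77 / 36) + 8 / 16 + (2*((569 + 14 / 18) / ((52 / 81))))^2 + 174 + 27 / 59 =282781257887 / 89739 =3151152.32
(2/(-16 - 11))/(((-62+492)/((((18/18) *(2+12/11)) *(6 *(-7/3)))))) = 476/63855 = 0.01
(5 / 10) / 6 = 1 / 12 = 0.08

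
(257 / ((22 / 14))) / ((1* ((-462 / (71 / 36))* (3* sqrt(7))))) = -0.09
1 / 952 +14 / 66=6697 / 31416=0.21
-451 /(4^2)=-28.19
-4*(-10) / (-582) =-20 / 291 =-0.07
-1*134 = -134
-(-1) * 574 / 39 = 574 / 39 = 14.72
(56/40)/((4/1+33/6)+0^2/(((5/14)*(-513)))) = 14/95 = 0.15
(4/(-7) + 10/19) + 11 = 1457/133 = 10.95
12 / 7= 1.71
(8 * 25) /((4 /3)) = 150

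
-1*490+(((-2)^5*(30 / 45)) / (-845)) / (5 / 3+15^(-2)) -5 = -494.98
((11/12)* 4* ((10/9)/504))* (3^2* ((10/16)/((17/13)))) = 3575/102816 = 0.03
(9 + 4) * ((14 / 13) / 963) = 14 / 963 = 0.01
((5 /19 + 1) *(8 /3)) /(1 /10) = 640 /19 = 33.68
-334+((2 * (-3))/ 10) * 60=-370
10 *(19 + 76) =950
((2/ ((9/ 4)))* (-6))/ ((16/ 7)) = -7/ 3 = -2.33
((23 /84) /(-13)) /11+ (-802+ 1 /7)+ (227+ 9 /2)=-6851153 /12012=-570.36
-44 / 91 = -0.48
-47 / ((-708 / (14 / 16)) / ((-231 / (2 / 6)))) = -75999 / 1888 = -40.25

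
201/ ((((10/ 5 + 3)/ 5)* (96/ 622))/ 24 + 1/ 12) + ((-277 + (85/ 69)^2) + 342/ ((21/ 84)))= 79311536/ 23805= 3331.72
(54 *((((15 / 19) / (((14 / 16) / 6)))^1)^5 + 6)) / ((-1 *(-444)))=871836560889111 / 1539784448041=566.21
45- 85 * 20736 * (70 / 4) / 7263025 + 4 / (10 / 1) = 41.15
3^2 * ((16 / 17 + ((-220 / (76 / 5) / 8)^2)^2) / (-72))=-105766107681 / 72596094976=-1.46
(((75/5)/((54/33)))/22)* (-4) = -5/3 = -1.67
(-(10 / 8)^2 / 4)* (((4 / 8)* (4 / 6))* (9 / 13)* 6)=-225 / 416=-0.54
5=5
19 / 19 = 1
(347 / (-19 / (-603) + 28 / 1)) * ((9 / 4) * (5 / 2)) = 9415845 / 135224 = 69.63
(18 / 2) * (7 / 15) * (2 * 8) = 336 / 5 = 67.20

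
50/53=0.94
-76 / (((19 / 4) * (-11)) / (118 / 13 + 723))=152272 / 143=1064.84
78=78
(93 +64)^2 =24649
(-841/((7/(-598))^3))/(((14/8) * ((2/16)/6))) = 34530333786624/2401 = 14381646724.96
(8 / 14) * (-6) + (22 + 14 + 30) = 438 / 7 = 62.57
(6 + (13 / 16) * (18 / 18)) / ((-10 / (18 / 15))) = -327 / 400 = -0.82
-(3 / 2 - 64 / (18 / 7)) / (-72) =-0.32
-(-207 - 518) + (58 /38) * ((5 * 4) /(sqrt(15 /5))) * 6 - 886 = -161 + 1160 * sqrt(3) /19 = -55.25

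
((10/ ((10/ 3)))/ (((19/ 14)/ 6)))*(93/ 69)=7812/ 437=17.88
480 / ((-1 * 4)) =-120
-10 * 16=-160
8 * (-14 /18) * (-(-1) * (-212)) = 11872 /9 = 1319.11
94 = 94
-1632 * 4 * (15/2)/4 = -12240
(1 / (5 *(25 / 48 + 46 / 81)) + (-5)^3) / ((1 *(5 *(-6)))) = 880579 / 211650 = 4.16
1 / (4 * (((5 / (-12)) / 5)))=-3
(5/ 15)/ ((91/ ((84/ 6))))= 2/ 39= 0.05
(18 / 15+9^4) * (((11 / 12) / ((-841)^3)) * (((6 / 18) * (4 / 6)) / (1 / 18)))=-120307 / 2974116605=-0.00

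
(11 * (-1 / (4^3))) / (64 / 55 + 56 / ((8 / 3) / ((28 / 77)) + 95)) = -0.10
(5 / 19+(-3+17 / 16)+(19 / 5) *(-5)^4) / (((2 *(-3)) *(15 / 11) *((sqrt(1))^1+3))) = -2645467 / 36480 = -72.52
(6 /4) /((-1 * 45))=-1 /30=-0.03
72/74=36/37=0.97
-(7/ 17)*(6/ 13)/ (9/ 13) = -14/ 51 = -0.27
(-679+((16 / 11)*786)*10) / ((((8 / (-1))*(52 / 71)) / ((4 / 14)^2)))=-8398661 / 56056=-149.83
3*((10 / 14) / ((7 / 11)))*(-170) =-28050 / 49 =-572.45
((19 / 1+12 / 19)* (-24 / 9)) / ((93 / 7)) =-20888 / 5301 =-3.94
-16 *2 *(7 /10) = -112 /5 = -22.40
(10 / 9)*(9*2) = 20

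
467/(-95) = -467/95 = -4.92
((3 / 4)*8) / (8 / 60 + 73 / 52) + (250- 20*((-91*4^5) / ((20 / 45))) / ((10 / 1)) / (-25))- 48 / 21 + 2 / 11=-16521.32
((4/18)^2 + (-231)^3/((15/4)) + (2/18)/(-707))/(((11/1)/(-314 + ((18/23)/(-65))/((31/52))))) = 6544407616859762/69743025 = 93836016.10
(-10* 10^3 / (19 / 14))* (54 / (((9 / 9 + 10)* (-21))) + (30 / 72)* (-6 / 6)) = 3005000 / 627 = 4792.66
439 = 439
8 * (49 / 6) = 196 / 3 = 65.33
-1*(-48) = 48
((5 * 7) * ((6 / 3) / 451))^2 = 4900 / 203401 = 0.02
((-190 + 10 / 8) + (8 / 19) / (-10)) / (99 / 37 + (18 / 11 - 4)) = -29198587 / 48260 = -605.03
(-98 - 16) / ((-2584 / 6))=9 / 34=0.26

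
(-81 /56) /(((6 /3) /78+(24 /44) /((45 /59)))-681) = 0.00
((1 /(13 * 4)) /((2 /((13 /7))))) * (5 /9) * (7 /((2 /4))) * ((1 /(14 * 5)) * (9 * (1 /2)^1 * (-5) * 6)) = -15 /56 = -0.27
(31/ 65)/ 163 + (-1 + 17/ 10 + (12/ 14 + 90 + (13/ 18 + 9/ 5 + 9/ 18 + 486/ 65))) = 136245989/ 1334970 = 102.06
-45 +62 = 17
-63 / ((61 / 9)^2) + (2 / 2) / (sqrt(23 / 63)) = -5103 / 3721 + 3 * sqrt(161) / 23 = 0.28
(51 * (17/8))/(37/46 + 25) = 19941/4748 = 4.20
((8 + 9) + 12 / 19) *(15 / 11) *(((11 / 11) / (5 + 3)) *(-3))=-15075 / 1672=-9.02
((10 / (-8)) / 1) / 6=-5 / 24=-0.21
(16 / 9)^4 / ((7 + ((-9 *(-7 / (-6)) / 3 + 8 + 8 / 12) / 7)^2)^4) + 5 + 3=251095541626208904 / 31374853039329361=8.00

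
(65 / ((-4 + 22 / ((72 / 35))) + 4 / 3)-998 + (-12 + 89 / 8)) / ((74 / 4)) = -2290679 / 42772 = -53.56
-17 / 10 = -1.70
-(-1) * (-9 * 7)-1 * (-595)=532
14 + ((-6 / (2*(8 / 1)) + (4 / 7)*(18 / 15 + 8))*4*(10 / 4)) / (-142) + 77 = 360449 / 3976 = 90.66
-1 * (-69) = 69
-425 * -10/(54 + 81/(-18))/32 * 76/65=8075/2574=3.14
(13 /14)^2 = 169 /196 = 0.86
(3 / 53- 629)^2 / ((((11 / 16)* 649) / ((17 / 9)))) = 302234311232 / 180481059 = 1674.60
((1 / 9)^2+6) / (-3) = -487 / 243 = -2.00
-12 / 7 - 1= -19 / 7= -2.71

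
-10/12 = -5/6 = -0.83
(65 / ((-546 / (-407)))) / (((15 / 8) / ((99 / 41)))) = 17908 / 287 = 62.40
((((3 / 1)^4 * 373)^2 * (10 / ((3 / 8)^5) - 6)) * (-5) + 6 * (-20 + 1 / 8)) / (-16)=24508947944997 / 64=382952311640.58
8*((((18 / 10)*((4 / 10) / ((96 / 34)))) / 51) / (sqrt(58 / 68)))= sqrt(986) / 725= 0.04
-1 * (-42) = 42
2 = 2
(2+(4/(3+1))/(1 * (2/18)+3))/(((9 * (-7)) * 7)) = -65/12348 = -0.01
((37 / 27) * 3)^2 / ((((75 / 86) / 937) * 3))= 110316758 / 18225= 6053.05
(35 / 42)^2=25 / 36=0.69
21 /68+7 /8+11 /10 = 1553 /680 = 2.28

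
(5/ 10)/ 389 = 1/ 778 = 0.00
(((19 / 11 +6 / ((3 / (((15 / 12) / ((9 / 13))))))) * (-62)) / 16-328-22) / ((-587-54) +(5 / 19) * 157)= 11156173 / 18048096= 0.62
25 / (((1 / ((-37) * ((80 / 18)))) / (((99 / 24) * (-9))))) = 152625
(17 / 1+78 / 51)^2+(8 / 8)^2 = 99514 / 289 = 344.34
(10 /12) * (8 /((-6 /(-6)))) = 20 /3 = 6.67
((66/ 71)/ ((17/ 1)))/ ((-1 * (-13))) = 0.00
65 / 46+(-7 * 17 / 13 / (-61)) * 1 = 57019 / 36478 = 1.56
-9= -9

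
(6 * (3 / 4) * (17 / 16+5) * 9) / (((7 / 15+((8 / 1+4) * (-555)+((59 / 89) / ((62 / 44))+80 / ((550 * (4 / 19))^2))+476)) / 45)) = -44262669763125 / 24769746413624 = -1.79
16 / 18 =8 / 9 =0.89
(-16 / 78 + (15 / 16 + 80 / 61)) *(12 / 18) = 77797 / 57096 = 1.36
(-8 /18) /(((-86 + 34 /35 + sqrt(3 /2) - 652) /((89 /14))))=31150* sqrt(6) /11977772013 + 45916880 /11977772013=0.00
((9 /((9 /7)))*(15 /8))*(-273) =-28665 /8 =-3583.12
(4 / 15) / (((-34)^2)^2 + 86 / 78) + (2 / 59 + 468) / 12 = 3597907261553 / 92247350190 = 39.00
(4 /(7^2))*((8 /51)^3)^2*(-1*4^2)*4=-67108864 /862218102249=-0.00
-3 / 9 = -1 / 3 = -0.33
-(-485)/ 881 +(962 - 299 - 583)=70965/ 881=80.55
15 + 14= 29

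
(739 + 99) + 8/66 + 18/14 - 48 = 182815/231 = 791.41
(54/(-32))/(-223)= 27/3568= 0.01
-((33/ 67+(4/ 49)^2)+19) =-3136778/ 160867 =-19.50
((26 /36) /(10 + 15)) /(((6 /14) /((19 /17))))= 1729 /22950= 0.08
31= 31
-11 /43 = -0.26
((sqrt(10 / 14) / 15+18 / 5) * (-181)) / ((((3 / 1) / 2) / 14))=-6176.78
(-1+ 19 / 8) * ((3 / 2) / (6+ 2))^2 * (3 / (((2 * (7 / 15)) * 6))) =1485 / 57344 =0.03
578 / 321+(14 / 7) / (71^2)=2914340 / 1618161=1.80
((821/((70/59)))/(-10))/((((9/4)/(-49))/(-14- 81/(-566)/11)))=-29527494059/1400850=-21078.27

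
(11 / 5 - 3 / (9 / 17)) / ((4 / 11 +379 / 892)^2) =-5006317888 / 897917535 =-5.58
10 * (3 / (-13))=-30 / 13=-2.31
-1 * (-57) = 57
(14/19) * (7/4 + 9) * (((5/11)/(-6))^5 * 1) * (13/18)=-12228125/856595481984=-0.00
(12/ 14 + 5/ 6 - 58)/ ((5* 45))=-473/ 1890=-0.25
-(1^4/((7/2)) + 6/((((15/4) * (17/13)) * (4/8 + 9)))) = -4686/11305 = -0.41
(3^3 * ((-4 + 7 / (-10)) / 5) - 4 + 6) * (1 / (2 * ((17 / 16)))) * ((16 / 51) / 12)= -18704 / 65025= -0.29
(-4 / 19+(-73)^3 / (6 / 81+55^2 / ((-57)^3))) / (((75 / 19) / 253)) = -346311794747083 / 801975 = -431823678.73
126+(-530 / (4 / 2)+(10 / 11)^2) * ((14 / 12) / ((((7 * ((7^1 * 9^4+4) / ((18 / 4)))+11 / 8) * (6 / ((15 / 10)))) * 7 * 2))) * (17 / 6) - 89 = 92124852463 / 2489875564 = 37.00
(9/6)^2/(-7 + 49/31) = -93/224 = -0.42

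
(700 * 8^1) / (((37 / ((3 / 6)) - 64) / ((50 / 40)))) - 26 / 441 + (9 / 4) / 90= 12347401 / 17640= 699.97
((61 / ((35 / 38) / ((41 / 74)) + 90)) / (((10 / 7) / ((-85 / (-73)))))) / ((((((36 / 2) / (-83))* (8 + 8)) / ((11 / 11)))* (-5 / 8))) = 0.25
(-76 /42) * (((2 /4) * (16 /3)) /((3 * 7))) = -0.23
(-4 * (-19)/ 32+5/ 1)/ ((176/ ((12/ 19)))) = 177/ 6688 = 0.03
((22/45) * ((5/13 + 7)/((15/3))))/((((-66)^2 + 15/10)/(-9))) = -1408/944125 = -0.00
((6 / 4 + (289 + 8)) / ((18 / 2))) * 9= 597 / 2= 298.50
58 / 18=29 / 9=3.22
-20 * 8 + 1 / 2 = -319 / 2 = -159.50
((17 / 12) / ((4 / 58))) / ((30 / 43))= 21199 / 720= 29.44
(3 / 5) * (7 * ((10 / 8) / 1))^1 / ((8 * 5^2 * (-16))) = -0.00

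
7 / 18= 0.39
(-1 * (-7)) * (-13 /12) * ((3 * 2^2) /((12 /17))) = -1547 /12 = -128.92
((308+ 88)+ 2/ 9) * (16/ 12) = 14264/ 27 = 528.30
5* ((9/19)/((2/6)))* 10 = 1350/19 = 71.05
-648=-648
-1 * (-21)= 21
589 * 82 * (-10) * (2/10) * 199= -19222604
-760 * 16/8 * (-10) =15200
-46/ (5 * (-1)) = 46/ 5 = 9.20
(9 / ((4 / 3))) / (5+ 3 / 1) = 27 / 32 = 0.84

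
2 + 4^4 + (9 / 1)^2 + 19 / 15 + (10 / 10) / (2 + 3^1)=5107 / 15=340.47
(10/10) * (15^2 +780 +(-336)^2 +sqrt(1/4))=227803/2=113901.50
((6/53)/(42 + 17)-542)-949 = -4662351/3127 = -1491.00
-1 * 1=-1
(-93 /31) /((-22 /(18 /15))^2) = -27 /3025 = -0.01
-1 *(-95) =95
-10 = -10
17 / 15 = 1.13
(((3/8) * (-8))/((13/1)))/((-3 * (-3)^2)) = 1/117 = 0.01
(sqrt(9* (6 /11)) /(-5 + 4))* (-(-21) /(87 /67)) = -1407* sqrt(66) /319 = -35.83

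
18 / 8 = 9 / 4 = 2.25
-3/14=-0.21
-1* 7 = -7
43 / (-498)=-43 / 498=-0.09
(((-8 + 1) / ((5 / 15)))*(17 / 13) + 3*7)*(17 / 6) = -18.31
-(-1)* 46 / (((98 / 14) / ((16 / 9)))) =736 / 63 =11.68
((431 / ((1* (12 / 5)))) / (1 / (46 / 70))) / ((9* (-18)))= -0.73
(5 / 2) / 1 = 5 / 2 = 2.50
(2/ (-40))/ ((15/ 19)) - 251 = -75319/ 300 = -251.06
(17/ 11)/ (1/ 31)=527/ 11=47.91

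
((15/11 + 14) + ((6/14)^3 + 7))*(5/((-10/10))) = -423375/3773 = -112.21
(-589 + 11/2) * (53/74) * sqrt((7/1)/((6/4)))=-20617 * sqrt(42)/148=-902.79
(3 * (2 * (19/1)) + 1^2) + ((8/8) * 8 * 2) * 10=275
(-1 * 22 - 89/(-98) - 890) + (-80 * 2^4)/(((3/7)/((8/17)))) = -11578277/4998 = -2316.58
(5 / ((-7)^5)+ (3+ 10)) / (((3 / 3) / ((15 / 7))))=3277290 / 117649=27.86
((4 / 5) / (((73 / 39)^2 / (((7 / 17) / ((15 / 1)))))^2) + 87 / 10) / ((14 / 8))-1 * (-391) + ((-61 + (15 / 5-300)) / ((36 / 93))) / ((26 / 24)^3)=-5229085832687572873 / 15777107808746375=-331.44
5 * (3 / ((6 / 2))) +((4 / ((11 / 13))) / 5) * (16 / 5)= 2207 / 275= 8.03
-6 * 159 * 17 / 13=-16218 / 13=-1247.54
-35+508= 473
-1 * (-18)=18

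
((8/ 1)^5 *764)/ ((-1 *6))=-12517376/ 3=-4172458.67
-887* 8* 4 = -28384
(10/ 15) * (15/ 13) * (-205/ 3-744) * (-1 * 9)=73110/ 13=5623.85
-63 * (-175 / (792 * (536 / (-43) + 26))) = 52675 / 51216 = 1.03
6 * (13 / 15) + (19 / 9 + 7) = 644 / 45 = 14.31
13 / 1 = 13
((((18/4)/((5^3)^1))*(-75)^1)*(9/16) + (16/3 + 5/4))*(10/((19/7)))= 17017/912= 18.66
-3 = -3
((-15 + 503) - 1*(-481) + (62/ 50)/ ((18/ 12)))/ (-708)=-72737/ 53100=-1.37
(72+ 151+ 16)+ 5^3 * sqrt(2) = 415.78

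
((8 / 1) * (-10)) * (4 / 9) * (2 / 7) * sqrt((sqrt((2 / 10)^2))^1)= -128 * sqrt(5) / 63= -4.54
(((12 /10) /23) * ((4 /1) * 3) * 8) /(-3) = -1.67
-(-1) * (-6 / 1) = -6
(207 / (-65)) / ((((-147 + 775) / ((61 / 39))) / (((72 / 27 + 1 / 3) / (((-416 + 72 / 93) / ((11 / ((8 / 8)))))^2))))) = -1468280187 / 87924197853440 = -0.00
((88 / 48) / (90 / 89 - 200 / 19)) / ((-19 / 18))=2937 / 16090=0.18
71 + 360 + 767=1198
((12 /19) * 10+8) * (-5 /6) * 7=-4760 /57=-83.51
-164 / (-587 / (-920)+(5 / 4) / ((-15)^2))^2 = -11243577600 / 28398241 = -395.93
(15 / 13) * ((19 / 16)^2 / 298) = 5415 / 991744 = 0.01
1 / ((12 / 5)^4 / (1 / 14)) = 625 / 290304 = 0.00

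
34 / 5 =6.80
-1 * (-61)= 61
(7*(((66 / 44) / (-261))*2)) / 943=-7 / 82041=-0.00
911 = 911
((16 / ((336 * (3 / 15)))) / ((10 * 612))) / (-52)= -0.00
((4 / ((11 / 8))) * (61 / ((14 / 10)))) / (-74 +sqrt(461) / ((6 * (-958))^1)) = -23862451368960 / 13931172905111 +56100480 * sqrt(461) / 13931172905111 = -1.71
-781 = -781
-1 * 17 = -17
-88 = -88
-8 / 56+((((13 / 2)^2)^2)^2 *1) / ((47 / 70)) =199854020629 / 42112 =4745773.67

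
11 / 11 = 1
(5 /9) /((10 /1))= 1 /18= 0.06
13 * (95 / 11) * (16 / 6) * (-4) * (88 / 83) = -316160 / 249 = -1269.72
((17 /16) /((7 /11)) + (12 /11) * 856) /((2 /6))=3457563 /1232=2806.46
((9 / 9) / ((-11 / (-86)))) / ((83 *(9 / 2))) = 172 / 8217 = 0.02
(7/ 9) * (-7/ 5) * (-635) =6223/ 9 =691.44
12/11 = 1.09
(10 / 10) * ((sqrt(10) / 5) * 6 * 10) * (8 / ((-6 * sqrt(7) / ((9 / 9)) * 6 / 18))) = -48 * sqrt(70) / 7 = -57.37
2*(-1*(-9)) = 18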